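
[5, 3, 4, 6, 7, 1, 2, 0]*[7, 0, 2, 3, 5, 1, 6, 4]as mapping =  [0→1, 1→3, 2→5, 3→6, 4→4, 5→0, 6→2, 7→7]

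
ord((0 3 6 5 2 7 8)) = 7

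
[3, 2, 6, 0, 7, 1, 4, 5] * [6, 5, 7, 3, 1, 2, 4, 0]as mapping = [0→3, 1→7, 2→4, 3→6, 4→0, 5→5, 6→1, 7→2]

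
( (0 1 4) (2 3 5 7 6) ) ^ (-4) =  (0 4 1) (2 3 5 7 6) 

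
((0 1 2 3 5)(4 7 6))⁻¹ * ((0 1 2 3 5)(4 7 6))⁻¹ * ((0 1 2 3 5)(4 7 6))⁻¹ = (0 2 5 1 3)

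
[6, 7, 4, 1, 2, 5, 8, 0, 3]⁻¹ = [7, 3, 4, 8, 2, 5, 0, 1, 6]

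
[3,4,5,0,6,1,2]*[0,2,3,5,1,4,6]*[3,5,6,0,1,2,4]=[2,5,1,3,4,6,0]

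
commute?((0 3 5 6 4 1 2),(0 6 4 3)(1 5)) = no:(0 3 5 6 4 1 2)*(0 6 4 3)(1 5) = (1 2 6 3)(4 5),(0 6 4 3)(1 5)*(0 3 5 6 4 1 2) = (0 4 5 2)(1 6)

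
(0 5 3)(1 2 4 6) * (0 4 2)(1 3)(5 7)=(0 7 5 1)(3 4 6)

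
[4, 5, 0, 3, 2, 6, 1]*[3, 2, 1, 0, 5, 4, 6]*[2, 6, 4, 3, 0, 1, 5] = [1, 0, 3, 2, 6, 5, 4]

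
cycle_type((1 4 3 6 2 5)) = 6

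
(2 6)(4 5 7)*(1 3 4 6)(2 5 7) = (1 3 4 7 6 5 2)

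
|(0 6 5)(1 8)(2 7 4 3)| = 12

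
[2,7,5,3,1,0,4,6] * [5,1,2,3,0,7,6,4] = [2,4,7,3,1,5,0,6]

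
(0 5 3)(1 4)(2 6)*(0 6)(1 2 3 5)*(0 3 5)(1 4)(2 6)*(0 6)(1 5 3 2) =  (0 4)(1 5 6 3)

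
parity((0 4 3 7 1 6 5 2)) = odd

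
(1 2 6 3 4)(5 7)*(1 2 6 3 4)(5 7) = (1 6 4 2 3)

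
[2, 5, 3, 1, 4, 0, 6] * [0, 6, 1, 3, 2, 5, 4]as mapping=[0→1, 1→5, 2→3, 3→6, 4→2, 5→0, 6→4]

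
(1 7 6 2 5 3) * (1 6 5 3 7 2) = (1 2 3 6) (5 7) 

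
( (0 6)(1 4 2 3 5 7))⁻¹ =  (0 6)(1 7 5 3 2 4)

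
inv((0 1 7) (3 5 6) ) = (0 7 1) (3 6 5) 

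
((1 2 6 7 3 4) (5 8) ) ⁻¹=(1 4 3 7 6 2) (5 8) 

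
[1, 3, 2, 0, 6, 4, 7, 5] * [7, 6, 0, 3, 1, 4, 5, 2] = [6, 3, 0, 7, 5, 1, 2, 4]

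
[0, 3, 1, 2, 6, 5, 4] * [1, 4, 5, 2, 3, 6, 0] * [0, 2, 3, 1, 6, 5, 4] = [2, 3, 6, 5, 0, 4, 1]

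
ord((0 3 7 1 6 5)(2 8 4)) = 6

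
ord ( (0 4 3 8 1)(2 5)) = 10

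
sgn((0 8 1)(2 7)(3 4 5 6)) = 1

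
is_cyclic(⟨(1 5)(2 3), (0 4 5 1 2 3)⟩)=no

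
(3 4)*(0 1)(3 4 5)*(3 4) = (0 1)(3 5 4)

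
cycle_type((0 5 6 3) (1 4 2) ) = 3.4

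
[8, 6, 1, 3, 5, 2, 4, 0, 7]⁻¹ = [7, 2, 5, 3, 6, 4, 1, 8, 0]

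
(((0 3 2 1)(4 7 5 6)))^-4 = ()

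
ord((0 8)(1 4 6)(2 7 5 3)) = 12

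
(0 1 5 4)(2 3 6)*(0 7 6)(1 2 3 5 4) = (0 2 5 1 4 7 6 3)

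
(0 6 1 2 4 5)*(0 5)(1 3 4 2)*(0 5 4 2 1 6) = (1 6 3 2)(4 5)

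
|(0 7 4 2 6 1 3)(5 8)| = 14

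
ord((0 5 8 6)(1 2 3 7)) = 4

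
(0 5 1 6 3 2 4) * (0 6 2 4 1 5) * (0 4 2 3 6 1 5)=(0 4 1 3 2 5)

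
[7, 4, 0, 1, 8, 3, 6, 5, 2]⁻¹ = [2, 3, 8, 5, 1, 7, 6, 0, 4]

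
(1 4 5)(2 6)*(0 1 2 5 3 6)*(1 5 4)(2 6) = (0 5 6 4 3 2)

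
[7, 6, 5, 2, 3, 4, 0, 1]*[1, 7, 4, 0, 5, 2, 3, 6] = [6, 3, 2, 4, 0, 5, 1, 7]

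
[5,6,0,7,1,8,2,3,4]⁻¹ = [2,4,6,7,8,0,1,3,5]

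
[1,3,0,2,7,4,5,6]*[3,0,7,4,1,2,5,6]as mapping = [0→0,1→4,2→3,3→7,4→6,5→1,6→2,7→5]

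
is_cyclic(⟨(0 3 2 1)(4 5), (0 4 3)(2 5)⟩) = no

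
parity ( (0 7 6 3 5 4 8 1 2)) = even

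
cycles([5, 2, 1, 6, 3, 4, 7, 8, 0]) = (0 5 4 3 6 7 8)(1 2)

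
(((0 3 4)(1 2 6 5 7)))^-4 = (0 4 3)(1 2 6 5 7)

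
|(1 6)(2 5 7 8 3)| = 10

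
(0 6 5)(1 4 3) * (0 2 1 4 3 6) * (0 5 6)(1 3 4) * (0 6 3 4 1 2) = (0 5)(2 4 6 3)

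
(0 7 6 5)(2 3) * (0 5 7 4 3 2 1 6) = (0 4 3 1 6 7)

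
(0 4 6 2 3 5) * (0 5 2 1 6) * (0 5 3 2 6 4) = (1 4 5 3 6)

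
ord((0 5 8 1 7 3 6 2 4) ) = 9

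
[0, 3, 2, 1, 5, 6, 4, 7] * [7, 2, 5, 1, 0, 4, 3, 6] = [7, 1, 5, 2, 4, 3, 0, 6]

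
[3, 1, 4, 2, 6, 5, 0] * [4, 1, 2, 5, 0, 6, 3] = [5, 1, 0, 2, 3, 6, 4]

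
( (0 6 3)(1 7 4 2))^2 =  (0 3 6)(1 4)(2 7)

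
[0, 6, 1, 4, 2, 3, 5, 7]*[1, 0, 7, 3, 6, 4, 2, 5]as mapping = [0→1, 1→2, 2→0, 3→6, 4→7, 5→3, 6→4, 7→5]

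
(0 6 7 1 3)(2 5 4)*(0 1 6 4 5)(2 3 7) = (0 4 3 1 7 6 2)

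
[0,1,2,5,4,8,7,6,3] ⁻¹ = [0,1,2,8,4,3,7,6,5] 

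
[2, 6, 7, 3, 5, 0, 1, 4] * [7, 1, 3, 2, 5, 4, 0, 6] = [3, 0, 6, 2, 4, 7, 1, 5]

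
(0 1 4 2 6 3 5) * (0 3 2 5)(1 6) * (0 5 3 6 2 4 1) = (0 2)(3 5 6 4)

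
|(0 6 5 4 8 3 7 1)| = 8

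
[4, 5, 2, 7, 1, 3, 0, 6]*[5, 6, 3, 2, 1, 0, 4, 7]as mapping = [0→1, 1→0, 2→3, 3→7, 4→6, 5→2, 6→5, 7→4]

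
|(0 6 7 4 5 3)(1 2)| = 6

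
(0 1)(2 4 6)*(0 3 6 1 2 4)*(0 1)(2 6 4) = (0 6 2 1 3 4)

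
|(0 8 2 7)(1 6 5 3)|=4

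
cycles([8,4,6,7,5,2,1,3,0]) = (0 8)(1 4 5 2 6)(3 7)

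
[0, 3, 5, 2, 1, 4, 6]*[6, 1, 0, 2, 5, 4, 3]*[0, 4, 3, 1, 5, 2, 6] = [6, 3, 5, 0, 4, 2, 1]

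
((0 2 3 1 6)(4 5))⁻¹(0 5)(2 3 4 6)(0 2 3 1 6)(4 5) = (0 3 1 5)(2 4)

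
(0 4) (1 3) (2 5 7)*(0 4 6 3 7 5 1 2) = (0 6 3 2 1 7) 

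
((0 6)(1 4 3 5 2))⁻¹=(0 6)(1 2 5 3 4)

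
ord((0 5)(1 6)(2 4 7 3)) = 4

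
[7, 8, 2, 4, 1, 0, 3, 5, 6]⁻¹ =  [5, 4, 2, 6, 3, 7, 8, 0, 1]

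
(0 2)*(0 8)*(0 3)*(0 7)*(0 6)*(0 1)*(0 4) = (0 2 8 3 7 6 1 4)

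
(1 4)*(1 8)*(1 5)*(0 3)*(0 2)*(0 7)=(0 3 2 7)(1 4 8 5)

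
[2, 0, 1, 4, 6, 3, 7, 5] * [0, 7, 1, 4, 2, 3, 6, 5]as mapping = [0→1, 1→0, 2→7, 3→2, 4→6, 5→4, 6→5, 7→3]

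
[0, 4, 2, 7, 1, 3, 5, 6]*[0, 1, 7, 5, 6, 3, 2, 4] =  [0, 6, 7, 4, 1, 5, 3, 2]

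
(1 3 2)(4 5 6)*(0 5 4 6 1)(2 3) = (0 5 1 2)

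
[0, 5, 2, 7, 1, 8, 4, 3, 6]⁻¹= [0, 4, 2, 7, 6, 1, 8, 3, 5]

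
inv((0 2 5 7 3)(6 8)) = (0 3 7 5 2)(6 8)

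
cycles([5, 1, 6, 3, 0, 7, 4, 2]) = (0 5 7 2 6 4) 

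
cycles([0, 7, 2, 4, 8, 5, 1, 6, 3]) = (1 7 6)(3 4 8)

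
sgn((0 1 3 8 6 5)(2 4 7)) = -1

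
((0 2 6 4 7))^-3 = (0 6 7 2 4)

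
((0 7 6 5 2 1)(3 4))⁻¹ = (0 1 2 5 6 7)(3 4)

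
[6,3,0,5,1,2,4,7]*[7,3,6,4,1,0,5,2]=[5,4,7,0,3,6,1,2]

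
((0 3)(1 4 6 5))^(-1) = (0 3)(1 5 6 4)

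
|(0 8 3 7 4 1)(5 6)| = 6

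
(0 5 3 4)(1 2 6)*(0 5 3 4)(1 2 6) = (0 3)(1 6 2)(4 5)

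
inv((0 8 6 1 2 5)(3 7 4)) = (0 5 2 1 6 8)(3 4 7)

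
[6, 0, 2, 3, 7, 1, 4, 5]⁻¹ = [1, 5, 2, 3, 6, 7, 0, 4]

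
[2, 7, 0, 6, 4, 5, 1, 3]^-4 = [0, 1, 2, 3, 4, 5, 6, 7]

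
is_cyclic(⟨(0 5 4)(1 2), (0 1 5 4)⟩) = no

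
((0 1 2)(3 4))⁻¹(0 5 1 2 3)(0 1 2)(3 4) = (0 4 1 5 2)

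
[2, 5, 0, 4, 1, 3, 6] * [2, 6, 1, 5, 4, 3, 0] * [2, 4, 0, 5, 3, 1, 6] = [4, 5, 0, 3, 6, 1, 2]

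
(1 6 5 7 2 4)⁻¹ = (1 4 2 7 5 6)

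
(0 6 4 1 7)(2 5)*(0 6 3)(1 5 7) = (0 3)(2 7 6 4 5)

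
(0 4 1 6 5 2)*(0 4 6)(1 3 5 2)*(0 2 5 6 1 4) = (0 1 2)(3 6 5 4)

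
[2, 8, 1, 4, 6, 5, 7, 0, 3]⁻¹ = [7, 2, 0, 8, 3, 5, 4, 6, 1]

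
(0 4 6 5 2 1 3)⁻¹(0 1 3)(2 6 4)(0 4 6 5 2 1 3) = (0 4 3)(1 5 6)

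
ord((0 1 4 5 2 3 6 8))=8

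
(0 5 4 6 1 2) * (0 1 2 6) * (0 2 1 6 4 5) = (1 4 2 6)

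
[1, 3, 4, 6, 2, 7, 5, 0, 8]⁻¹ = [7, 0, 4, 1, 2, 6, 3, 5, 8]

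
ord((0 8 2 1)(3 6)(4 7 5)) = 12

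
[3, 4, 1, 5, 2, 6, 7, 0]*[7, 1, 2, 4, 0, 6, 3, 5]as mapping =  [0→4, 1→0, 2→1, 3→6, 4→2, 5→3, 6→5, 7→7]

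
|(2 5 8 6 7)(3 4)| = 10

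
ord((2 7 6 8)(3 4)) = 4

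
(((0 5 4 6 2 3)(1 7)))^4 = (0 2 4)(3 6 5)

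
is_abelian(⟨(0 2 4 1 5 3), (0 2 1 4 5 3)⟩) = no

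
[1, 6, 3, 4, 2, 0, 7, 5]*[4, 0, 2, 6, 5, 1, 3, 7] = [0, 3, 6, 5, 2, 4, 7, 1]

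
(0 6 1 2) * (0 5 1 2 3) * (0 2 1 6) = (1 3 2 5 6)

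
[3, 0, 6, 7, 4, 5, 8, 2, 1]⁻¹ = [1, 8, 7, 0, 4, 5, 2, 3, 6]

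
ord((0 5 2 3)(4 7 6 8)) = 4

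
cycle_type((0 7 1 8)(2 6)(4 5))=2^2.4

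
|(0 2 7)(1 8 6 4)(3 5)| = 12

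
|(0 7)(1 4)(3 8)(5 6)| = 2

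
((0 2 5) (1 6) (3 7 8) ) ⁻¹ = (0 5 2) (1 6) (3 8 7) 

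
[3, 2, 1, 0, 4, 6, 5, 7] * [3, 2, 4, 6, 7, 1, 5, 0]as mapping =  [0→6, 1→4, 2→2, 3→3, 4→7, 5→5, 6→1, 7→0]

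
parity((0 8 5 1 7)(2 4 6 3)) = odd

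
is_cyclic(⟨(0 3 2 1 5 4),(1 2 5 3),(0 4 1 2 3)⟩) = no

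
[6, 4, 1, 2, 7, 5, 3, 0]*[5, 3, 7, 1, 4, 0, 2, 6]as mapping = [0→2, 1→4, 2→3, 3→7, 4→6, 5→0, 6→1, 7→5]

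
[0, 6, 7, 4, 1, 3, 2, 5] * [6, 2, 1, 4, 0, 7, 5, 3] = [6, 5, 3, 0, 2, 4, 1, 7]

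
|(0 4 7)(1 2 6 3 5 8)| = 6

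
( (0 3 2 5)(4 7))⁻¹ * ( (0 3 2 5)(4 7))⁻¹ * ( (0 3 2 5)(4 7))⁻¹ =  (0 3 2 5)(4 7)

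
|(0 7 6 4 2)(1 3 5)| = 15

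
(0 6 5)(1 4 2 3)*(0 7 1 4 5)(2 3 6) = (0 2 6)(1 5 7)(3 4)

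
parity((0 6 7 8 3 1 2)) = even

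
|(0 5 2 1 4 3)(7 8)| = 6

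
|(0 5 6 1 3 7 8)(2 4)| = 14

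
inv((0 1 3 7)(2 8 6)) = (0 7 3 1)(2 6 8)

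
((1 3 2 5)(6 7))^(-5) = (1 5 2 3)(6 7)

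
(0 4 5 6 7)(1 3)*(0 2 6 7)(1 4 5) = (0 5 7 2 6)(1 3 4)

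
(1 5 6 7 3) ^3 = (1 7 5 3 6) 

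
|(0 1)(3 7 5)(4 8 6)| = 6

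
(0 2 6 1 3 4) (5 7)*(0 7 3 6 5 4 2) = (1 6) (2 5 3) (4 7) 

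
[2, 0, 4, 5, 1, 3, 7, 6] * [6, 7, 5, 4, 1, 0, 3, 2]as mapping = [0→5, 1→6, 2→1, 3→0, 4→7, 5→4, 6→2, 7→3]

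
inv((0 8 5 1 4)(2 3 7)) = (0 4 1 5 8)(2 7 3)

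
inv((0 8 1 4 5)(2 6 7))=(0 5 4 1 8)(2 7 6)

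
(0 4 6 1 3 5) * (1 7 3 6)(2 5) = (0 4 1 6 7 3 2 5)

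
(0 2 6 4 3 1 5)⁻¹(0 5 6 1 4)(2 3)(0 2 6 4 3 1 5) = (0 4 5 3 2)(1 6)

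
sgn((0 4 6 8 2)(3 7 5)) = 1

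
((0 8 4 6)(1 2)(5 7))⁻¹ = (0 6 4 8)(1 2)(5 7)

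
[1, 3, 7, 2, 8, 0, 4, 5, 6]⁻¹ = [5, 0, 3, 1, 6, 7, 8, 2, 4]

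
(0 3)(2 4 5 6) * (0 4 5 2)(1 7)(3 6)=(0 6)(1 7)(2 5 3 4)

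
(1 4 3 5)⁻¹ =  (1 5 3 4)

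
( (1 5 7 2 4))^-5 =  ()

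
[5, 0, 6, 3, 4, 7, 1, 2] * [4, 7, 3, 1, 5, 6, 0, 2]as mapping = [0→6, 1→4, 2→0, 3→1, 4→5, 5→2, 6→7, 7→3]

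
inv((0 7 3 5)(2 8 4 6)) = (0 5 3 7)(2 6 4 8)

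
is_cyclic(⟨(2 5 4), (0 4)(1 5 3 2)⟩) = no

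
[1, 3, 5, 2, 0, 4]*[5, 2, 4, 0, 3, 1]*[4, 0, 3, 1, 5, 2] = [3, 4, 0, 5, 2, 1]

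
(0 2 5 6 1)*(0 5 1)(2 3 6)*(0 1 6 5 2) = (0 3 5)(1 2 6)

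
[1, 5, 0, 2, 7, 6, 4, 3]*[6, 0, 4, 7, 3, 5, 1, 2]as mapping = [0→0, 1→5, 2→6, 3→4, 4→2, 5→1, 6→3, 7→7]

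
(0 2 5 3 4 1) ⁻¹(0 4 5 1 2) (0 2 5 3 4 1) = (0 5 2 1 3) 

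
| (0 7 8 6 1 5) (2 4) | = 6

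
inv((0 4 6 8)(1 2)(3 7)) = (0 8 6 4)(1 2)(3 7)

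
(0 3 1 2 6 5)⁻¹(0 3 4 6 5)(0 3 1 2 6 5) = (0 3 1 4 5)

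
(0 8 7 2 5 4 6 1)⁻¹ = (0 1 6 4 5 2 7 8)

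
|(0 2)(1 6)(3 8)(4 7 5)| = 6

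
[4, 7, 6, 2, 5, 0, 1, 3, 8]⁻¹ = [5, 6, 3, 7, 0, 4, 2, 1, 8]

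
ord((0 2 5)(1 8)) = 6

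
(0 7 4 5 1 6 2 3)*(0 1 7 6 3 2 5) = (0 6 5 7 4)(1 3)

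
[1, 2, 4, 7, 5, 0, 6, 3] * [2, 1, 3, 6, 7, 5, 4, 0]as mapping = [0→1, 1→3, 2→7, 3→0, 4→5, 5→2, 6→4, 7→6]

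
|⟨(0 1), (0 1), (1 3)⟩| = 6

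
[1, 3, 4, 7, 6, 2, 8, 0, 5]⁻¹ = [7, 0, 5, 1, 2, 8, 4, 3, 6]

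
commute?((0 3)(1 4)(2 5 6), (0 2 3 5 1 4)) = no:(0 3)(1 4)(2 5 6)*(0 2 3 5 1 4) = (0 5 6 3 2 1), (0 2 3 5 1 4)*(0 3)(1 4)(2 5 6) = (0 5 4 3 6 2)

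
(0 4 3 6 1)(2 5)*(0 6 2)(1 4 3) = (0 3 2 5)(1 6 4)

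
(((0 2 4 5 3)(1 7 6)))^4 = (0 3 5 4 2)(1 7 6)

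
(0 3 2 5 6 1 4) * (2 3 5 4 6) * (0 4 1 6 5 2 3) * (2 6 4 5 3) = (0 6 4 5 2 1 3)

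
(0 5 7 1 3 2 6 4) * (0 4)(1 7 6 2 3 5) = (0 1 5 6)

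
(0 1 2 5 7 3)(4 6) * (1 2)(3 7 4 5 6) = (0 2 6 5 4 3)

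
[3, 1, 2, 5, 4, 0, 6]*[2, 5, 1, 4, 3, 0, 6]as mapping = [0→4, 1→5, 2→1, 3→0, 4→3, 5→2, 6→6]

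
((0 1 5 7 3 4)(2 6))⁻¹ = (0 4 3 7 5 1)(2 6)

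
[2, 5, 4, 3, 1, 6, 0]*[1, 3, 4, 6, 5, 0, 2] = [4, 0, 5, 6, 3, 2, 1]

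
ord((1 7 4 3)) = 4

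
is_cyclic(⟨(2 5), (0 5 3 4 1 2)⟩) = no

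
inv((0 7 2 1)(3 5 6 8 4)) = (0 1 2 7)(3 4 8 6 5)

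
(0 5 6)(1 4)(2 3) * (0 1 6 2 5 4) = (0 4 6 1)(2 3 5)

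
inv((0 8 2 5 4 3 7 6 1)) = (0 1 6 7 3 4 5 2 8)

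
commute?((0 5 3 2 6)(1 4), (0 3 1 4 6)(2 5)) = no:(0 5 3 2 6)(1 4) * (0 3 1 4 6)(2 5) = (0 2)(1 6 3 5), (0 3 1 4 6)(2 5) * (0 5 3 2 6)(1 4) = (0 2 3 4)(5 6)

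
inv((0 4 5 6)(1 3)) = (0 6 5 4)(1 3)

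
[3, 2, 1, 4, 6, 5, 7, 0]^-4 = [3, 1, 2, 4, 6, 5, 7, 0]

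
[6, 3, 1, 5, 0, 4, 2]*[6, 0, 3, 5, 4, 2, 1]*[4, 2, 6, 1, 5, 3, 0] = [2, 3, 4, 6, 0, 5, 1]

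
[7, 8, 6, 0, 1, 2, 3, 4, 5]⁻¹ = [3, 4, 5, 6, 7, 8, 2, 0, 1]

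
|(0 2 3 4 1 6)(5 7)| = 6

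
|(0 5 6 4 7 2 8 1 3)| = 9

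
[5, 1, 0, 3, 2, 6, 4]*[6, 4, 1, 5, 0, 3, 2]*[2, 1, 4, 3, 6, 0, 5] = [3, 6, 5, 0, 1, 4, 2]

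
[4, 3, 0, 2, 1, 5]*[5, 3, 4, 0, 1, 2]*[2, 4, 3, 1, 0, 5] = [4, 2, 5, 0, 1, 3] 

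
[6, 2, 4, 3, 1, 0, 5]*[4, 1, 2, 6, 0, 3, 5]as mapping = [0→5, 1→2, 2→0, 3→6, 4→1, 5→4, 6→3]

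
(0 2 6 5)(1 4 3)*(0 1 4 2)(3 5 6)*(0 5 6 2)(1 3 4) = (0 5 3 1)(2 4 6)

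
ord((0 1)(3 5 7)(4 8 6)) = 6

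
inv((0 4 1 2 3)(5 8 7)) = (0 3 2 1 4)(5 7 8)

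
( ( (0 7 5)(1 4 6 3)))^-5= (0 7 5)(1 3 6 4)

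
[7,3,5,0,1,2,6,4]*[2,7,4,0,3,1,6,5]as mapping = [0→5,1→0,2→1,3→2,4→7,5→4,6→6,7→3]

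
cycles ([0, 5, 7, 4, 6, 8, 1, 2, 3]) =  (1 5 8 3 4 6) (2 7) 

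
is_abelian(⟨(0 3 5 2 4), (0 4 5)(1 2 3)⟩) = no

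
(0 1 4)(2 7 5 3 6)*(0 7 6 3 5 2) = (0 1 4 7 2 6)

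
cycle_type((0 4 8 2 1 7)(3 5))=2.6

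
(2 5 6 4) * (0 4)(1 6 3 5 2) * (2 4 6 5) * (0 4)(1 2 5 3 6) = (0 1 3 5 6 4 2)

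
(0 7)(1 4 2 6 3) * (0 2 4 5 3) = (0 7 2 6)(1 5 3)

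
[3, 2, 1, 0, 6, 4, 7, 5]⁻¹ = [3, 2, 1, 0, 5, 7, 4, 6]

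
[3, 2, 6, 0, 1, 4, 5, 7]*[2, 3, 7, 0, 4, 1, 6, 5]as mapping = [0→0, 1→7, 2→6, 3→2, 4→3, 5→4, 6→1, 7→5]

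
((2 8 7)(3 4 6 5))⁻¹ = (2 7 8)(3 5 6 4)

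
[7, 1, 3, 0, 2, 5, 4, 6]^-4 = [6, 1, 0, 7, 3, 5, 2, 4]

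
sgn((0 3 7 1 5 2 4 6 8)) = 1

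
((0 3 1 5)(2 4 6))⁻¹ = (0 5 1 3)(2 6 4)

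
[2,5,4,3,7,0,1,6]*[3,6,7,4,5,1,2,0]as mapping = [0→7,1→1,2→5,3→4,4→0,5→3,6→6,7→2]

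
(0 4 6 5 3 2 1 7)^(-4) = (0 3)(1 6)(2 4)(5 7)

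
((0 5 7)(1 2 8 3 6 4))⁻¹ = (0 7 5)(1 4 6 3 8 2)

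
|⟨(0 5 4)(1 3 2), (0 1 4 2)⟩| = 120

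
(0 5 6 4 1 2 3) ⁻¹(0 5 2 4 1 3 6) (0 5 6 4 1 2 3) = (0 4 5 6 3 1 2) 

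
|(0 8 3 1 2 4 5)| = 7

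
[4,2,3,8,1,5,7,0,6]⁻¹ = [7,4,1,2,0,5,8,6,3]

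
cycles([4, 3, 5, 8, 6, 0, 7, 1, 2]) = (0 4 6 7 1 3 8 2 5) 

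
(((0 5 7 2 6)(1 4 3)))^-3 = (0 7 6 5 2)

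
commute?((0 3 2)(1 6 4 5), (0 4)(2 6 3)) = no:(0 3 2)(1 6 4 5) * (0 4)(2 6 3) = (0 2 4 5 1 3 6), (0 4)(2 6 3) * (0 3 2)(1 6 4 5) = (0 5 1 6 2 4 3)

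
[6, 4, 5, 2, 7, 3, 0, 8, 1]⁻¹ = [6, 8, 3, 5, 1, 2, 0, 4, 7]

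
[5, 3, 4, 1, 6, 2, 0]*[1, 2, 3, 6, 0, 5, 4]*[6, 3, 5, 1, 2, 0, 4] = [0, 4, 6, 5, 2, 1, 3]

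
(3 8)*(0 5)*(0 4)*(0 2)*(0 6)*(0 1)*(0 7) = (0 5 4 2 6 1 7)(3 8)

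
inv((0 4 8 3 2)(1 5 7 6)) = (0 2 3 8 4)(1 6 7 5)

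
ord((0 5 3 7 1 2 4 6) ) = 8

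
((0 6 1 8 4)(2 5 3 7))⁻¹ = (0 4 8 1 6)(2 7 3 5)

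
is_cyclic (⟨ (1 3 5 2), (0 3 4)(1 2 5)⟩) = no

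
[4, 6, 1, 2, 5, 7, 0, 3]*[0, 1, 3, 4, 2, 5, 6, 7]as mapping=[0→2, 1→6, 2→1, 3→3, 4→5, 5→7, 6→0, 7→4]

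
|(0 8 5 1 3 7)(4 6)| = 6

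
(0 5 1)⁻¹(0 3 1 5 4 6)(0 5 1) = (0 1 4 6 5 3)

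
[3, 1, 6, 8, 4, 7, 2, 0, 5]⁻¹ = [7, 1, 6, 0, 4, 8, 2, 5, 3]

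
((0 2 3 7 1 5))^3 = (0 7)(1 2)(3 5)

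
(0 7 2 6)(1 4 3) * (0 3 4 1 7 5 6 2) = (0 5 6 3 7)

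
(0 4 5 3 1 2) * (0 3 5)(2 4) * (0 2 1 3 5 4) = (0 1)(2 5 4)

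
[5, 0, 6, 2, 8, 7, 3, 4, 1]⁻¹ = [1, 8, 3, 6, 7, 0, 2, 5, 4]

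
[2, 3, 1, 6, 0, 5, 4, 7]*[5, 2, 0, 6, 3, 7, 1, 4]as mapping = [0→0, 1→6, 2→2, 3→1, 4→5, 5→7, 6→3, 7→4]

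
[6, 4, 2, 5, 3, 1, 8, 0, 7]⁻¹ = [7, 5, 2, 4, 1, 3, 0, 8, 6]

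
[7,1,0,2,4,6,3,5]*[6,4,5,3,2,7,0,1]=[1,4,6,5,2,0,3,7]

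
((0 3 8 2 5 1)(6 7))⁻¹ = (0 1 5 2 8 3)(6 7)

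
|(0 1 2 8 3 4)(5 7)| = 6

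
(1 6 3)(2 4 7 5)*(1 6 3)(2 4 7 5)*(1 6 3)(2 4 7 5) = (2 5 7 4)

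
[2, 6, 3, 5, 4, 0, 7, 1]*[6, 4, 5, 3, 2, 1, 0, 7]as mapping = [0→5, 1→0, 2→3, 3→1, 4→2, 5→6, 6→7, 7→4]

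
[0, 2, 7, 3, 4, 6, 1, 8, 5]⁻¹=[0, 6, 1, 3, 4, 8, 5, 2, 7]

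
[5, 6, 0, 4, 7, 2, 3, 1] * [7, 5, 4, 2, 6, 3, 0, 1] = [3, 0, 7, 6, 1, 4, 2, 5]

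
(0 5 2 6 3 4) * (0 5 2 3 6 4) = (0 2 4 5 3)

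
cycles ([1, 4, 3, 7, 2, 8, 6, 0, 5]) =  (0 1 4 2 3 7)(5 8)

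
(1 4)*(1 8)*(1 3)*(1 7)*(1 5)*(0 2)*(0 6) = (0 2 6)(1 4 8 3 7 5)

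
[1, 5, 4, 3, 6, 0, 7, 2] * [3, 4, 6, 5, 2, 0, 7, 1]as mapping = [0→4, 1→0, 2→2, 3→5, 4→7, 5→3, 6→1, 7→6]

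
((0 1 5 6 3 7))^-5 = (0 1 5 6 3 7)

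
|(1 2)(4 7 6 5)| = 4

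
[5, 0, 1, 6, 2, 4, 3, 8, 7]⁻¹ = [1, 2, 4, 6, 5, 0, 3, 8, 7]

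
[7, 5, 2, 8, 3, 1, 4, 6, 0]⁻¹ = [8, 5, 2, 4, 6, 1, 7, 0, 3]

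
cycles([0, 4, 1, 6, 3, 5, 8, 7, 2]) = (1 4 3 6 8 2)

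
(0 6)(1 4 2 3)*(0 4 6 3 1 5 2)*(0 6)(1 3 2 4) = (0 2 3 5 4 6 1)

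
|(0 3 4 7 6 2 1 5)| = 8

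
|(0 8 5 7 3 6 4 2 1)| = 9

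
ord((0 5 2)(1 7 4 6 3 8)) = 6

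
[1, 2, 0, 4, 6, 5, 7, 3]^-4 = [2, 0, 1, 3, 4, 5, 6, 7]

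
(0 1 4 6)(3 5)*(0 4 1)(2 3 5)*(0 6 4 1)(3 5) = (0 6 1)(2 5 3)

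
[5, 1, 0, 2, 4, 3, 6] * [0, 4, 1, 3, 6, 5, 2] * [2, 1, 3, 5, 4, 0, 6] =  [0, 4, 2, 1, 6, 5, 3]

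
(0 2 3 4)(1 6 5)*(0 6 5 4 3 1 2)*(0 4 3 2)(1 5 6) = (0 4 1 6 3 2 5)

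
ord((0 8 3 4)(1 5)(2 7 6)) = 12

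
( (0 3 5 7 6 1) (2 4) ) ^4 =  (0 6 5) (1 7 3) 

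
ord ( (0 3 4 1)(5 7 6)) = 12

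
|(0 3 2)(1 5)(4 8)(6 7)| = 6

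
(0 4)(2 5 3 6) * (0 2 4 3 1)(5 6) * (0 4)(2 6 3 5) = (0 5 1 4 6)(2 3)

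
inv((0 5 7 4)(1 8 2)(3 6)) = (0 4 7 5)(1 2 8)(3 6)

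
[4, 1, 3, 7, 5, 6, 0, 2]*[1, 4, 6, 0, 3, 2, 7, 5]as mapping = [0→3, 1→4, 2→0, 3→5, 4→2, 5→7, 6→1, 7→6]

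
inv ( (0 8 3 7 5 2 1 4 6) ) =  (0 6 4 1 2 5 7 3 8) 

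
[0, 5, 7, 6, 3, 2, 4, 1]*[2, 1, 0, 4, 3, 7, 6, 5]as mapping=[0→2, 1→7, 2→5, 3→6, 4→4, 5→0, 6→3, 7→1]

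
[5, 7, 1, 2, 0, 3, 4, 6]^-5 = [2, 4, 6, 7, 3, 1, 5, 0]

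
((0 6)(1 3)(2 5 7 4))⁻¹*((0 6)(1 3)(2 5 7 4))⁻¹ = (2 7)(4 5)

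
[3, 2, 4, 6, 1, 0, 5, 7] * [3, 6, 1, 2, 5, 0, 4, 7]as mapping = [0→2, 1→1, 2→5, 3→4, 4→6, 5→3, 6→0, 7→7]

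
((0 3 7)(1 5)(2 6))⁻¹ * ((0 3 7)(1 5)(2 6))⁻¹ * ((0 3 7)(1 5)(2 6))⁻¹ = (1 5)(2 6)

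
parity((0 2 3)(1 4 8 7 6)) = even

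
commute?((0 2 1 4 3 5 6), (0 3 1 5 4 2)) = no:(0 2 1 4 3 5 6) * (0 3 1 5 4 2) = (1 2 5 6 3 4), (0 3 1 5 4 2) * (0 2 1 4 3 5 6) = (0 5 3 4 1 6)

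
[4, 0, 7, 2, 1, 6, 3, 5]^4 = [4, 0, 3, 6, 1, 7, 5, 2]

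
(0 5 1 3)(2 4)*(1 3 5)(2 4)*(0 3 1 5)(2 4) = (0 5 1)(2 4)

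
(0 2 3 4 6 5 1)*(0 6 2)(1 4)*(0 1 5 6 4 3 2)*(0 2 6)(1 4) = (0 4 2 6)(3 5)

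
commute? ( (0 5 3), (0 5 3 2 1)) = no: (0 5 3)*(0 5 3 2 1) = (0 3 5 2 1), (0 5 3 2 1)*(0 5 3) = (0 3 2 1 5)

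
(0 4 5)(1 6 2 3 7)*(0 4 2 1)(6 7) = (0 2 3 6 1 7)(4 5)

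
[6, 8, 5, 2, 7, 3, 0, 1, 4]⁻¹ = [6, 7, 3, 5, 8, 2, 0, 4, 1]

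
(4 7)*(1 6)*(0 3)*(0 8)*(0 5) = (0 3 8 5) (1 6) (4 7) 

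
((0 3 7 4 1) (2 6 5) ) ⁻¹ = (0 1 4 7 3) (2 5 6) 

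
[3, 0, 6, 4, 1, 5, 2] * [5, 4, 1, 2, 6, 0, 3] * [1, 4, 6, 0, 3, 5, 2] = [6, 5, 0, 2, 3, 1, 4] 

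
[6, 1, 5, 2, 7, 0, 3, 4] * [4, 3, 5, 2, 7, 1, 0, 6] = [0, 3, 1, 5, 6, 4, 2, 7]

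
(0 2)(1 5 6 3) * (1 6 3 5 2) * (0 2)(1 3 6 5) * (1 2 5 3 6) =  (0 6 2 5 1)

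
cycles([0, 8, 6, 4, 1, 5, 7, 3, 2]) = (1 8 2 6 7 3 4)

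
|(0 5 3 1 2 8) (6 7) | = 6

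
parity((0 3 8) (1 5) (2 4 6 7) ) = even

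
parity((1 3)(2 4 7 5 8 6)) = even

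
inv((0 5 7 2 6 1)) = (0 1 6 2 7 5)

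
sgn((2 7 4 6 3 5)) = -1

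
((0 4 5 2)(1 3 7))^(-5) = (0 2 5 4)(1 3 7)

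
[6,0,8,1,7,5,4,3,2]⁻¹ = [1,3,8,7,6,5,0,4,2]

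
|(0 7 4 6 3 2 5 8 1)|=9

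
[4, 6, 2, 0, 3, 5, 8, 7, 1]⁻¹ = [3, 8, 2, 4, 0, 5, 1, 7, 6]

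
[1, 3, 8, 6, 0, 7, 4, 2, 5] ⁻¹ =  [4, 0, 7, 1, 6, 8, 3, 5, 2] 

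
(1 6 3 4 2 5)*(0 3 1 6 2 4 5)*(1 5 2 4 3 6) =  (0 6 5 1 4 3 2)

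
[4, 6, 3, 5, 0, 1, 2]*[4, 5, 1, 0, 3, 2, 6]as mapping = [0→3, 1→6, 2→0, 3→2, 4→4, 5→5, 6→1]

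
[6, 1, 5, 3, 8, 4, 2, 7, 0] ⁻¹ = [8, 1, 6, 3, 5, 2, 0, 7, 4] 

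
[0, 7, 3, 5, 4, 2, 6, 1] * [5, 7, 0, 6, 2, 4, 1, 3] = [5, 3, 6, 4, 2, 0, 1, 7]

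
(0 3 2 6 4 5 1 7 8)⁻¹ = (0 8 7 1 5 4 6 2 3)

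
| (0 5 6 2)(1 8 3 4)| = 4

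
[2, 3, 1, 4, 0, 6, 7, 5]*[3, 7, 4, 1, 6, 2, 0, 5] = [4, 1, 7, 6, 3, 0, 5, 2]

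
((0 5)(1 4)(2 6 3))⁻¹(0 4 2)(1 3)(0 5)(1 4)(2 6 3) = (1 6 5)(2 4)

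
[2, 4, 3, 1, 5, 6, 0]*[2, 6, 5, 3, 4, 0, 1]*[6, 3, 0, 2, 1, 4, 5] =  [4, 1, 2, 5, 6, 3, 0]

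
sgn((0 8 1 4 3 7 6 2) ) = -1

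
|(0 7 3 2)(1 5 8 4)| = 4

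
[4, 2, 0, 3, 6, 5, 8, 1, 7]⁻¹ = [2, 7, 1, 3, 0, 5, 4, 8, 6]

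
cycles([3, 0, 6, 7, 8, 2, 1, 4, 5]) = (0 3 7 4 8 5 2 6 1) 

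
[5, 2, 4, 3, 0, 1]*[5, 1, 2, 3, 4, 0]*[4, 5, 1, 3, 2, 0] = [4, 1, 2, 3, 0, 5]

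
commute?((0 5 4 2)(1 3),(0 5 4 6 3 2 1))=no:(0 5 4 2)(1 3) * (0 5 4 6 3 2 1)=(0 4 1 2 5 6 3),(0 5 4 6 3 2 1) * (0 5 4 2)(1 3)=(0 4 6 1 5 2 3)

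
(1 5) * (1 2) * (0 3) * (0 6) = (0 3 6)(1 5 2)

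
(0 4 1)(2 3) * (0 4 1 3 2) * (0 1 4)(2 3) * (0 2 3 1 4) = (1 2)(3 4)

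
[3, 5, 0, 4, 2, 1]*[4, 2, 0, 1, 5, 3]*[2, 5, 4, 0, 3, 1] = [5, 0, 3, 1, 2, 4]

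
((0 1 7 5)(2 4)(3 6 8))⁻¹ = (0 5 7 1)(2 4)(3 8 6)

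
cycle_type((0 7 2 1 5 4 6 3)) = 8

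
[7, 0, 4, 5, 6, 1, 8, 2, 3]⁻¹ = [1, 5, 7, 8, 2, 3, 4, 0, 6]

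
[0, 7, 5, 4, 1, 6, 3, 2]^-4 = [0, 5, 3, 7, 2, 4, 1, 6]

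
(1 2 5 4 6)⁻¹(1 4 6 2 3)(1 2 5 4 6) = (1 5 3 2 6)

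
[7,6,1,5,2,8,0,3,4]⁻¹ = [6,2,4,7,8,3,1,0,5]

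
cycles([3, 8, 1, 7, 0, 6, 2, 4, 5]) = (0 3 7 4)(1 8 5 6 2)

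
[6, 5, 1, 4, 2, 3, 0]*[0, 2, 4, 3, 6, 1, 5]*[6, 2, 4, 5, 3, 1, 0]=[1, 2, 4, 0, 3, 5, 6]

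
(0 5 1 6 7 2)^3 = (0 6)(1 2)(5 7)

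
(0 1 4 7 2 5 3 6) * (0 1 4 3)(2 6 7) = (0 4 2 5)(1 3 7 6)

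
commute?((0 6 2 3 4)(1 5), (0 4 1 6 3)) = no:(0 6 2 3 4)(1 5)*(0 4 1 6 3) = (0 3 1 5 6 2), (0 4 1 6 3)*(0 6 2 3 4)(1 5) = (1 2 3 6 4 5)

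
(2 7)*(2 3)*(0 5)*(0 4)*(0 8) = (0 5 4 8)(2 7 3)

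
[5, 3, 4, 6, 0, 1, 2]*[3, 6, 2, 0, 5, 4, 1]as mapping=[0→4, 1→0, 2→5, 3→1, 4→3, 5→6, 6→2]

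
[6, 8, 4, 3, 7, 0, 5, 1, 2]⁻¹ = [5, 7, 8, 3, 2, 6, 0, 4, 1]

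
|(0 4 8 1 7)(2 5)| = 10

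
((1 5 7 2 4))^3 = (1 2 5 4 7)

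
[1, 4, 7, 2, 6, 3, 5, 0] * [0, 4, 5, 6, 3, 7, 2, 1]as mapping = [0→4, 1→3, 2→1, 3→5, 4→2, 5→6, 6→7, 7→0]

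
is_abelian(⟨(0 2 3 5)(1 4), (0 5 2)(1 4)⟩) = no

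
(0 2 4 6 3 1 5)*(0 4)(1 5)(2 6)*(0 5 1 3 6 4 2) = (0 4)(1 3)(2 5)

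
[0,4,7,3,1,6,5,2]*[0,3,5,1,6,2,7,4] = [0,6,4,1,3,7,2,5]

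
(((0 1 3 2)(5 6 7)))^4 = (5 6 7)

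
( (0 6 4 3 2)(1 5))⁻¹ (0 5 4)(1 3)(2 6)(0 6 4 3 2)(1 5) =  (0 4)(1 3 6)(2 5)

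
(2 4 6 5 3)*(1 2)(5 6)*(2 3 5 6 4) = (1 3)(4 6)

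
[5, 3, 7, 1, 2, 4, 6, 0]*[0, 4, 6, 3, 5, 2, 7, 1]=[2, 3, 1, 4, 6, 5, 7, 0]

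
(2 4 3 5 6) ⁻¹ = (2 6 5 3 4) 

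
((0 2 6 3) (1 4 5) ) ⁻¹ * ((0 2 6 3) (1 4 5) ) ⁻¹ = (0 6) (1 4 5) (2 3) 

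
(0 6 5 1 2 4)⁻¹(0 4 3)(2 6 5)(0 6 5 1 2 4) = (0 3 6)(1 4 5)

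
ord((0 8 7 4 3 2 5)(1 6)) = 14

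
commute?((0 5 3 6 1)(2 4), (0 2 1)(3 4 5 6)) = no:(0 5 3 6 1)(2 4) * (0 2 1)(3 4 5 6) = (0 6)(1 2 5 4), (0 2 1)(3 4 5 6) * (0 5 3 6 1)(2 4) = (0 4 3 2)(1 5)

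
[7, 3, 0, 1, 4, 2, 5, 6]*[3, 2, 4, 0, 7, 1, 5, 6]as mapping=[0→6, 1→0, 2→3, 3→2, 4→7, 5→4, 6→1, 7→5]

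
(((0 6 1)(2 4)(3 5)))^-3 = (2 4)(3 5)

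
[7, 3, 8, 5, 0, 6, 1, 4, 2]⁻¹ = [4, 6, 8, 1, 7, 3, 5, 0, 2]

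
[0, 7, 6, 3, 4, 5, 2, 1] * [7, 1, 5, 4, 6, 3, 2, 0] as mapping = [0→7, 1→0, 2→2, 3→4, 4→6, 5→3, 6→5, 7→1] 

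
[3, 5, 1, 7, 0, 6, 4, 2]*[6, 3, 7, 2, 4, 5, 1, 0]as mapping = [0→2, 1→5, 2→3, 3→0, 4→6, 5→1, 6→4, 7→7]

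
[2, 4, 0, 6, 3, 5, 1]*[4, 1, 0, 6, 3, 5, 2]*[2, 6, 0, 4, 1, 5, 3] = [2, 4, 1, 0, 3, 5, 6]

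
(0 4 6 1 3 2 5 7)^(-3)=(0 2 6 7 3 4 5 1)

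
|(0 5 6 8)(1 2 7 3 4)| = 20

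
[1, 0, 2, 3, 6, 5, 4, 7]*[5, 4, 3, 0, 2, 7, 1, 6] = [4, 5, 3, 0, 1, 7, 2, 6]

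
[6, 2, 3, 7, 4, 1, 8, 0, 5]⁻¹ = [7, 5, 1, 2, 4, 8, 0, 3, 6]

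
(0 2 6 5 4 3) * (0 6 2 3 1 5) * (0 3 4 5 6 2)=(0 4 1 6 3 2)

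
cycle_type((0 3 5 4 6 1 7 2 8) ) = 9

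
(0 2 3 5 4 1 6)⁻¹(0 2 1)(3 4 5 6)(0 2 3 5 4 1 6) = (0 5 1 4)(2 3 6)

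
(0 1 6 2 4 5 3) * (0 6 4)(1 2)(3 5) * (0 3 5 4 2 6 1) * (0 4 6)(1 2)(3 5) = (2 5 6 4 3)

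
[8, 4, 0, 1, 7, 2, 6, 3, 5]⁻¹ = [2, 3, 5, 7, 1, 8, 6, 4, 0]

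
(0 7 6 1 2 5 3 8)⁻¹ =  (0 8 3 5 2 1 6 7)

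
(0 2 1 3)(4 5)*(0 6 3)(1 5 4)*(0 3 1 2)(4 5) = (1 3 6)(2 4 5)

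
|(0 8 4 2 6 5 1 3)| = 8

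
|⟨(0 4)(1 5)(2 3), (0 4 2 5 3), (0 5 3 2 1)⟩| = 720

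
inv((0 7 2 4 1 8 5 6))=(0 6 5 8 1 4 2 7)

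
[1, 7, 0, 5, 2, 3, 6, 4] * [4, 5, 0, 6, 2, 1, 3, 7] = [5, 7, 4, 1, 0, 6, 3, 2]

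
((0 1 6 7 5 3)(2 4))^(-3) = (0 7)(1 5)(2 4)(3 6)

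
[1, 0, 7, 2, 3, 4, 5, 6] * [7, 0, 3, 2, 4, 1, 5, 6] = [0, 7, 6, 3, 2, 4, 1, 5]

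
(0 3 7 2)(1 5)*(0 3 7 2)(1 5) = (0 7)(2 3)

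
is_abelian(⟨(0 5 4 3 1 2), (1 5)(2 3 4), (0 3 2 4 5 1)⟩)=no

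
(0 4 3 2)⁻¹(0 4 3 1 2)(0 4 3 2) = (0 4 3 2 1)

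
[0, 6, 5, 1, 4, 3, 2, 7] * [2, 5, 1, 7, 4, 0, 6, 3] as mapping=[0→2, 1→6, 2→0, 3→5, 4→4, 5→7, 6→1, 7→3] 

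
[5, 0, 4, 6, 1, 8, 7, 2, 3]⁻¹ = [1, 4, 7, 8, 2, 0, 3, 6, 5]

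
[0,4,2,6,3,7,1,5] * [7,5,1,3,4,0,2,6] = [7,4,1,2,3,6,5,0]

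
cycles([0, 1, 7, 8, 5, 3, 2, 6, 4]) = (2 7 6)(3 8 4 5)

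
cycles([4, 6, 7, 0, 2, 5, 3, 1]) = (0 4 2 7 1 6 3)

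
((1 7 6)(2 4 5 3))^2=(1 6 7)(2 5)(3 4)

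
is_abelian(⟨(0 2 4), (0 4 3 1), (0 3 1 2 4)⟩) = no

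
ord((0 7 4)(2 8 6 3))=12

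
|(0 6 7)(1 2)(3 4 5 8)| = 12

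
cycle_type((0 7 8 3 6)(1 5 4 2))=4.5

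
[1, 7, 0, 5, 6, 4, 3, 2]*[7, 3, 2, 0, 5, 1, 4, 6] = [3, 6, 7, 1, 4, 5, 0, 2]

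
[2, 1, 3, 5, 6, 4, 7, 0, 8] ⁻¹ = [7, 1, 0, 2, 5, 3, 4, 6, 8] 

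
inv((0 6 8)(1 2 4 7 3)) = (0 8 6)(1 3 7 4 2)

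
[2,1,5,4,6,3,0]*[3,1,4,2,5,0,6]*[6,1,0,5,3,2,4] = [3,1,6,2,4,0,5]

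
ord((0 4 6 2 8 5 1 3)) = 8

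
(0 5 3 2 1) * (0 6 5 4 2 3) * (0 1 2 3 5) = (0 4 3 5 1 6)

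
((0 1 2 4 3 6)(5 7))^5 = (0 6 3 4 2 1)(5 7)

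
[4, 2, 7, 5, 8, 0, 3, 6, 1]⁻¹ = [5, 8, 1, 6, 0, 3, 7, 2, 4]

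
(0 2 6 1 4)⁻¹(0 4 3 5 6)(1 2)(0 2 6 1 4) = (0 3 5 1 2)(4 6)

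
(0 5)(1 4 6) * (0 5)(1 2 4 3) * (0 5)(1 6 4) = (0 5)(1 3 6 2)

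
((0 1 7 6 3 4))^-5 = (0 1 7 6 3 4)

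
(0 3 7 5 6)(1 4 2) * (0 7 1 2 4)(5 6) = (0 3 1)(6 7)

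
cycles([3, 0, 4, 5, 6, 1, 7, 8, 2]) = (0 3 5 1)(2 4 6 7 8)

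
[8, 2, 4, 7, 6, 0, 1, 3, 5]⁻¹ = [5, 6, 1, 7, 2, 8, 4, 3, 0]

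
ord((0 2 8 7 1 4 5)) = 7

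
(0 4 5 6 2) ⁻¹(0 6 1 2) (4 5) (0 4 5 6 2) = (0 4 2 1) (5 6) 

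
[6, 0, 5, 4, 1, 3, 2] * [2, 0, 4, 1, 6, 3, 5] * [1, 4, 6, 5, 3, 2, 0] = [2, 6, 5, 0, 1, 4, 3]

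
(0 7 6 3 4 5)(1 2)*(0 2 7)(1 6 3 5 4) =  (1 7 3)(2 6 5)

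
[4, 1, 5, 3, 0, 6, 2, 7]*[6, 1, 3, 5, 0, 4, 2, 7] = [0, 1, 4, 5, 6, 2, 3, 7]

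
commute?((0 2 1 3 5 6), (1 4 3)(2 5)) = no:(0 2 1 3 5 6) * (1 4 3)(2 5) = (0 5 6)(2 4 3), (1 4 3)(2 5) * (0 2 1 3 5 6) = (0 2 6)(1 4 5)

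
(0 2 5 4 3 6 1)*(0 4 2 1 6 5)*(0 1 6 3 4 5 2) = (0 6 3 2 1 5)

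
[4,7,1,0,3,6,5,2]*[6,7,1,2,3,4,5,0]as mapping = [0→3,1→0,2→7,3→6,4→2,5→5,6→4,7→1]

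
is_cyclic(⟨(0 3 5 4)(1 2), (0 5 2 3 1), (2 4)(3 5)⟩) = no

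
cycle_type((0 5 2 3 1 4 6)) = 7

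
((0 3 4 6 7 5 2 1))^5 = (0 5 4 1 7 3 2 6)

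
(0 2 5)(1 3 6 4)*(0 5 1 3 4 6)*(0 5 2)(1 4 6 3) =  (1 6 3 5 2 4)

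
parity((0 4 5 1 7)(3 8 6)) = even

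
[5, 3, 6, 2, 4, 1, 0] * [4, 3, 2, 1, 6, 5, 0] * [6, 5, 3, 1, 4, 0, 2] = [0, 5, 6, 3, 2, 1, 4]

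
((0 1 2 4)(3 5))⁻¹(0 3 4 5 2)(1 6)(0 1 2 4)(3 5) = (0 3 4 1 5)(2 6)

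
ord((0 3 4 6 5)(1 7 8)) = 15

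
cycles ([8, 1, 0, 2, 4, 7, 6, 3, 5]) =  (0 8 5 7 3 2) 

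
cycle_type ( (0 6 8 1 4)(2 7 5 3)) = 4.5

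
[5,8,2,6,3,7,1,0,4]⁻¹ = [7,6,2,4,8,0,3,5,1]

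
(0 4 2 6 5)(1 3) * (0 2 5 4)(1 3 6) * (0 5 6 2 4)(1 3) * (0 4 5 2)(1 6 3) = (0 2 1)(3 6 4)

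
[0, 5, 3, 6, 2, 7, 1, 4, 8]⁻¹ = [0, 6, 4, 2, 7, 1, 3, 5, 8]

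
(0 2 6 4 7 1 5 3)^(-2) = (0 5 7 6)(1 4 2 3)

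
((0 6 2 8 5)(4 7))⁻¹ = (0 5 8 2 6)(4 7)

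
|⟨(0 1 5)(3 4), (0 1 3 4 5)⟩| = 120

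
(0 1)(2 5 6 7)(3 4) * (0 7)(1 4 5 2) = (0 4 3 5 6)(1 7)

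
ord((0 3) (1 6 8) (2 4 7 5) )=12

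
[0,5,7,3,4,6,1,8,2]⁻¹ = [0,6,8,3,4,1,5,2,7]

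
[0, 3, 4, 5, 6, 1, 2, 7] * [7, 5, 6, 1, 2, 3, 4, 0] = [7, 1, 2, 3, 4, 5, 6, 0]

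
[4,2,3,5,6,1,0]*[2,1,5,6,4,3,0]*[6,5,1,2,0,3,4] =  [0,3,4,2,6,5,1]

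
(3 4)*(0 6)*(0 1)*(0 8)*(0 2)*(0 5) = (0 6 1 8 2 5)(3 4)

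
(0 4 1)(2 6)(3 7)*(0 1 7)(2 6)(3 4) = (0 3)(4 7)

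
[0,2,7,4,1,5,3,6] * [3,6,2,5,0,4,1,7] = [3,2,7,0,6,4,5,1]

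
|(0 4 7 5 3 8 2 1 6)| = 9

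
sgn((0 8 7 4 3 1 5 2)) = -1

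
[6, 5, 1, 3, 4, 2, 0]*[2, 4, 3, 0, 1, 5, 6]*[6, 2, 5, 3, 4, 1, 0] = [0, 1, 4, 6, 2, 3, 5]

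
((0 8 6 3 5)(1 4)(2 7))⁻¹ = (0 5 3 6 8)(1 4)(2 7)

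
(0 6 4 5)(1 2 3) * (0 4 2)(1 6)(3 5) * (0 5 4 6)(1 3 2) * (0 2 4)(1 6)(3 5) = (0 5 1 3 2)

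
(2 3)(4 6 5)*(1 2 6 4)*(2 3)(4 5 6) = (1 3 4 5)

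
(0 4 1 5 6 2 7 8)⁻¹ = (0 8 7 2 6 5 1 4)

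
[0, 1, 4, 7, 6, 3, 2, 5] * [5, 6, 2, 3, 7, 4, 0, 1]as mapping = [0→5, 1→6, 2→7, 3→1, 4→0, 5→3, 6→2, 7→4]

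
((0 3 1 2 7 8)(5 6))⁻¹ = (0 8 7 2 1 3)(5 6)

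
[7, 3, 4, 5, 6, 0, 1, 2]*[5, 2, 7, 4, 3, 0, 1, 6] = [6, 4, 3, 0, 1, 5, 2, 7]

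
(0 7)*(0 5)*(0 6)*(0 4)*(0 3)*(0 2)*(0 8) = (0 7 5 6 4 3 2 8)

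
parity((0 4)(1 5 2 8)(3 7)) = odd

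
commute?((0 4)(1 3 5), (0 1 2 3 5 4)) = no:(0 4)(1 3 5)*(0 1 2 3 5 4) = (1 5 2 3 4), (0 1 2 3 5 4)*(0 4)(1 3 5) = (0 3 1 2 5)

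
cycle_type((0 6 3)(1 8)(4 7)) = 2^2.3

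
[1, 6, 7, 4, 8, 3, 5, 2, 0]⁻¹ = [8, 0, 7, 5, 3, 6, 1, 2, 4]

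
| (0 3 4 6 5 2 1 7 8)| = 9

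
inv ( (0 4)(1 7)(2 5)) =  (0 4)(1 7)(2 5)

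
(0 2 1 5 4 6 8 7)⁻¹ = (0 7 8 6 4 5 1 2)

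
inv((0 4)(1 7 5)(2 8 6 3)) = (0 4)(1 5 7)(2 3 6 8)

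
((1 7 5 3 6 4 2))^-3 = (1 6 7 4 5 2 3)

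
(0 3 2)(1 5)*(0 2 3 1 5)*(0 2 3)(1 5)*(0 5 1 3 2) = (0 1)(3 5)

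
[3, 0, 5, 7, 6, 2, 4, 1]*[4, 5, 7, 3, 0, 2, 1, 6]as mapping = [0→3, 1→4, 2→2, 3→6, 4→1, 5→7, 6→0, 7→5]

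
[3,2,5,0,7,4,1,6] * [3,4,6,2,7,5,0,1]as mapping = [0→2,1→6,2→5,3→3,4→1,5→7,6→4,7→0]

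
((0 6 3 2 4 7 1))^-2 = (0 7 2 6 1 4 3)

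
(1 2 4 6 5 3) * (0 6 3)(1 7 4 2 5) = (0 6 1 5)(3 7 4)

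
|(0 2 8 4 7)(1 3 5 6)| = 20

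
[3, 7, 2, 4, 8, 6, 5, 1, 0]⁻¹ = [8, 7, 2, 0, 3, 6, 5, 1, 4]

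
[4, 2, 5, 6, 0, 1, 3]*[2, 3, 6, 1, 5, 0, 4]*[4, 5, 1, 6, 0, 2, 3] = [2, 3, 4, 0, 1, 6, 5]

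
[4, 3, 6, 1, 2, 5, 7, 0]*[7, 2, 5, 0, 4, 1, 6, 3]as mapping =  [0→4, 1→0, 2→6, 3→2, 4→5, 5→1, 6→3, 7→7]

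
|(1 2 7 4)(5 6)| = 4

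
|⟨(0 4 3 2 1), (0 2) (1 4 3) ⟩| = 120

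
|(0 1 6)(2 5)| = 6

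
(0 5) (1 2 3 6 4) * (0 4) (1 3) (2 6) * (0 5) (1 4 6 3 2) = (1 3) (2 4) (5 6) 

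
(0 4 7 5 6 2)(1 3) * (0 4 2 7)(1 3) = (0 2 4)(5 6 7)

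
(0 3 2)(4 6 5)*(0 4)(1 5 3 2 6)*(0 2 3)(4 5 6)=(0 3 4 1 6)(2 5)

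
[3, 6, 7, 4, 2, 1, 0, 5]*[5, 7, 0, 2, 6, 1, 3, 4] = [2, 3, 4, 6, 0, 7, 5, 1]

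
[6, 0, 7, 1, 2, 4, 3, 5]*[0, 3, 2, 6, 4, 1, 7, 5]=[7, 0, 5, 3, 2, 4, 6, 1]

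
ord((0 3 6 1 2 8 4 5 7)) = 9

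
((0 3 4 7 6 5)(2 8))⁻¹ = (0 5 6 7 4 3)(2 8)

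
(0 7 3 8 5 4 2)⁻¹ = (0 2 4 5 8 3 7)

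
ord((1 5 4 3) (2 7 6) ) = 12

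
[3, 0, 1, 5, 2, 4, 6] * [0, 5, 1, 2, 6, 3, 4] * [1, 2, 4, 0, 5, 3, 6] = [4, 1, 3, 0, 2, 6, 5]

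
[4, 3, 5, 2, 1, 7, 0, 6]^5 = [5, 6, 4, 0, 7, 1, 2, 3]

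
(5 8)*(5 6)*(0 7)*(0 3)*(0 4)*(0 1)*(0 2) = (0 7 3 4 1 2)(5 8 6)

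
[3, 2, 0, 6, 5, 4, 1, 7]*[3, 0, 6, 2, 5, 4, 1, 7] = [2, 6, 3, 1, 4, 5, 0, 7]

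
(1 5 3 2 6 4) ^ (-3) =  (1 2) (3 4) (5 6) 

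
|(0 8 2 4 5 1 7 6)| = 8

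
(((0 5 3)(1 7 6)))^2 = (0 3 5)(1 6 7)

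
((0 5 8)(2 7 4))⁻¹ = (0 8 5)(2 4 7)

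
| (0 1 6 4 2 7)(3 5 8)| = 6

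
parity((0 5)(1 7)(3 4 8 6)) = odd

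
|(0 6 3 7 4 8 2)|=7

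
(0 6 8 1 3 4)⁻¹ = (0 4 3 1 8 6)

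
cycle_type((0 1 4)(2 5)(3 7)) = 2^2.3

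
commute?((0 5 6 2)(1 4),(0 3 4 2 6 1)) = no:(0 5 6 2)(1 4) * (0 3 4 2 6 1) = (0 5 1 2 3 4),(0 3 4 2 6 1) * (0 5 6 2)(1 4) = (0 3 1 5 6 4)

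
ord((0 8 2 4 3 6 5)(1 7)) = 14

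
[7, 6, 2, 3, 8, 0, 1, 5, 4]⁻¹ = [5, 6, 2, 3, 8, 7, 1, 0, 4]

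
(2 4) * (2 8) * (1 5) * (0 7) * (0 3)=(0 7 3)(1 5)(2 4 8)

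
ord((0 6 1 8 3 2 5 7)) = 8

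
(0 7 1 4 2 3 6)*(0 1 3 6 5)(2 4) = (0 7 3 5)(1 2 6)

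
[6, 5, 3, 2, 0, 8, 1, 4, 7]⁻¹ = [4, 6, 3, 2, 7, 1, 0, 8, 5]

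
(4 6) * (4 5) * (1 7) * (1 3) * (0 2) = (0 2)(1 7 3)(4 6 5)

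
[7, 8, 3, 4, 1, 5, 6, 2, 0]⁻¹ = [8, 4, 7, 2, 3, 5, 6, 0, 1]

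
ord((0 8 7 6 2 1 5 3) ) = 8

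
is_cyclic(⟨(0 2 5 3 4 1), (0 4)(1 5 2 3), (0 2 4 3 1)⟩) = no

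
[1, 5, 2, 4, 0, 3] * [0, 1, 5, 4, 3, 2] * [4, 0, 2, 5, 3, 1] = [0, 2, 1, 5, 4, 3]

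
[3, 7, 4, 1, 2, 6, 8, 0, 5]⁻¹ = [7, 3, 4, 0, 2, 8, 5, 1, 6]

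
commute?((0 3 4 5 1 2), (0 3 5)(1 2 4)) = no:(0 3 4 5 1 2)*(0 3 5)(1 2 4) = (0 5 2 3 1 4), (0 3 5)(1 2 4)*(0 3 4 5 1 2) = (0 4 2 5 3 1)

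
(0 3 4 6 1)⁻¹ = (0 1 6 4 3)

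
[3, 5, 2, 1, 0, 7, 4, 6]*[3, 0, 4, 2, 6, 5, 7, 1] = [2, 5, 4, 0, 3, 1, 6, 7]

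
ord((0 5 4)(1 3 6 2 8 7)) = 6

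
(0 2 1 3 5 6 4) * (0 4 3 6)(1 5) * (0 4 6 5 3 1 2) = (1 5 4 6)(2 3)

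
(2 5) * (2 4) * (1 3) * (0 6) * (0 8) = (0 6 8)(1 3)(2 5 4)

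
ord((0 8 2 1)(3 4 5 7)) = 4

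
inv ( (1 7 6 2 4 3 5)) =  (1 5 3 4 2 6 7)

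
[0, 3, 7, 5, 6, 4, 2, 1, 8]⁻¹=[0, 7, 6, 1, 5, 3, 4, 2, 8]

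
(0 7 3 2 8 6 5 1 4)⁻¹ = (0 4 1 5 6 8 2 3 7)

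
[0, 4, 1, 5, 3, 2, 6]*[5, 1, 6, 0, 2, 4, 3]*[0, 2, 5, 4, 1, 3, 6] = [3, 5, 2, 1, 0, 6, 4]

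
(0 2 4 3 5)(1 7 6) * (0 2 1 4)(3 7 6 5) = (0 1 6 4 7 5 2)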